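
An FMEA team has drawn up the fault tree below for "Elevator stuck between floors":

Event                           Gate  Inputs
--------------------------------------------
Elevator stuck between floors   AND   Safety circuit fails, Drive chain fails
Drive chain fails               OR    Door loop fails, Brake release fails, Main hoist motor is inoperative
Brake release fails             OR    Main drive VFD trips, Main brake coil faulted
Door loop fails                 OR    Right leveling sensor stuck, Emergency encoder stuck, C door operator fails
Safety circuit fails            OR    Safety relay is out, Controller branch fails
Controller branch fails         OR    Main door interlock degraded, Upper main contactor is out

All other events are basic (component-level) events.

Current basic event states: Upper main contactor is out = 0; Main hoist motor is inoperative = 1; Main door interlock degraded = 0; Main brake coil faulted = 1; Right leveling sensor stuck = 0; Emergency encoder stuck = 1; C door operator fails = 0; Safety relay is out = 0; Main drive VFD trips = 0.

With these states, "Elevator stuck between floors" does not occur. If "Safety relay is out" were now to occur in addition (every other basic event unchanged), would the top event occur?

Yes

Counterfactual: set "Safety relay is out" to occurred.
Controller branch fails [OR]: Main door interlock degraded=not, Upper main contactor is out=not → no input occurs → does not occur.
Safety circuit fails [OR]: Safety relay is out=occurs, Controller branch fails=not → at least one input occurs → occurs.
Door loop fails [OR]: Right leveling sensor stuck=not, Emergency encoder stuck=occurs, C door operator fails=not → at least one input occurs → occurs.
Brake release fails [OR]: Main drive VFD trips=not, Main brake coil faulted=occurs → at least one input occurs → occurs.
Drive chain fails [OR]: Door loop fails=occurs, Brake release fails=occurs, Main hoist motor is inoperative=occurs → at least one input occurs → occurs.
Elevator stuck between floors [AND]: Safety circuit fails=occurs, Drive chain fails=occurs → all inputs occur → occurs.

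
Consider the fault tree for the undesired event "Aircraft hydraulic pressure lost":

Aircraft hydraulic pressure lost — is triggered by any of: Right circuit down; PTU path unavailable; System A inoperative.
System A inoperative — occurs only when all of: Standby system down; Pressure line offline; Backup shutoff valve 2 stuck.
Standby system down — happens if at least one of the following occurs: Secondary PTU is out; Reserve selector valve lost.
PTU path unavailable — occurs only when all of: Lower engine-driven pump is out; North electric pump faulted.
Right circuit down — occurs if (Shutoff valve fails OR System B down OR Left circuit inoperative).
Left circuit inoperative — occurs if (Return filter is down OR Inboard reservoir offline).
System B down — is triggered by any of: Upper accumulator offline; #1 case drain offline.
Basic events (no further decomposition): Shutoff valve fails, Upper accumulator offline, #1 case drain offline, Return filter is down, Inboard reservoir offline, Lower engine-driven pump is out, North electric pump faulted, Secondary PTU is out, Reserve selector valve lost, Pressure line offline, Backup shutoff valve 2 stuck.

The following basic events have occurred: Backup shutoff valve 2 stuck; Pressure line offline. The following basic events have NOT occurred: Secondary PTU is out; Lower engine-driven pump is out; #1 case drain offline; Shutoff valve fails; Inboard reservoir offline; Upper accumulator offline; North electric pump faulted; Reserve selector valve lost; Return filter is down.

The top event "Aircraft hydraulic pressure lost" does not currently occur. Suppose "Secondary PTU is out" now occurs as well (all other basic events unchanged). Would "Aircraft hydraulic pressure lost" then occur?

Yes

Counterfactual: set "Secondary PTU is out" to occurred.
System B down [OR]: Upper accumulator offline=not, #1 case drain offline=not → no input occurs → does not occur.
Left circuit inoperative [OR]: Return filter is down=not, Inboard reservoir offline=not → no input occurs → does not occur.
Right circuit down [OR]: Shutoff valve fails=not, System B down=not, Left circuit inoperative=not → no input occurs → does not occur.
PTU path unavailable [AND]: Lower engine-driven pump is out=not, North electric pump faulted=not → not all inputs occur → does not occur.
Standby system down [OR]: Secondary PTU is out=occurs, Reserve selector valve lost=not → at least one input occurs → occurs.
System A inoperative [AND]: Standby system down=occurs, Pressure line offline=occurs, Backup shutoff valve 2 stuck=occurs → all inputs occur → occurs.
Aircraft hydraulic pressure lost [OR]: Right circuit down=not, PTU path unavailable=not, System A inoperative=occurs → at least one input occurs → occurs.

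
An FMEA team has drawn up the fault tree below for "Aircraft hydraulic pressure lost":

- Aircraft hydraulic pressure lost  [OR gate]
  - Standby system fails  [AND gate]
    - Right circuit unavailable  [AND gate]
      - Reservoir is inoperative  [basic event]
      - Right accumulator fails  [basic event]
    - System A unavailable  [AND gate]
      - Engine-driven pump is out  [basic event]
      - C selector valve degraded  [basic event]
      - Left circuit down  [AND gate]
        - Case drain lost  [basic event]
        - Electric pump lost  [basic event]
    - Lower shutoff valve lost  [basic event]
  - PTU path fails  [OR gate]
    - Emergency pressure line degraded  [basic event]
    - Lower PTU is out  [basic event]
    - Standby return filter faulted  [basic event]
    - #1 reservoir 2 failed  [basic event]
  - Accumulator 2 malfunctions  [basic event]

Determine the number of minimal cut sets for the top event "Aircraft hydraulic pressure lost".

6

Right circuit unavailable [AND]: one cut set from each child combined → 1 × 1 = 1 cut set(s).
Left circuit down [AND]: one cut set from each child combined → 1 × 1 = 1 cut set(s).
System A unavailable [AND]: one cut set from each child combined → 1 × 1 × 1 = 1 cut set(s).
Standby system fails [AND]: one cut set from each child combined → 1 × 1 × 1 = 1 cut set(s).
PTU path fails [OR]: union of children's cut sets → 4 cut set(s).
Aircraft hydraulic pressure lost [OR]: union of children's cut sets → 6 cut set(s).
Minimal cut sets: {C selector valve degraded, Case drain lost, Electric pump lost, Engine-driven pump is out, Lower shutoff valve lost, Reservoir is inoperative, Right accumulator fails}; {Emergency pressure line degraded}; {Lower PTU is out}; {Standby return filter faulted}; {#1 reservoir 2 failed}; {Accumulator 2 malfunctions}.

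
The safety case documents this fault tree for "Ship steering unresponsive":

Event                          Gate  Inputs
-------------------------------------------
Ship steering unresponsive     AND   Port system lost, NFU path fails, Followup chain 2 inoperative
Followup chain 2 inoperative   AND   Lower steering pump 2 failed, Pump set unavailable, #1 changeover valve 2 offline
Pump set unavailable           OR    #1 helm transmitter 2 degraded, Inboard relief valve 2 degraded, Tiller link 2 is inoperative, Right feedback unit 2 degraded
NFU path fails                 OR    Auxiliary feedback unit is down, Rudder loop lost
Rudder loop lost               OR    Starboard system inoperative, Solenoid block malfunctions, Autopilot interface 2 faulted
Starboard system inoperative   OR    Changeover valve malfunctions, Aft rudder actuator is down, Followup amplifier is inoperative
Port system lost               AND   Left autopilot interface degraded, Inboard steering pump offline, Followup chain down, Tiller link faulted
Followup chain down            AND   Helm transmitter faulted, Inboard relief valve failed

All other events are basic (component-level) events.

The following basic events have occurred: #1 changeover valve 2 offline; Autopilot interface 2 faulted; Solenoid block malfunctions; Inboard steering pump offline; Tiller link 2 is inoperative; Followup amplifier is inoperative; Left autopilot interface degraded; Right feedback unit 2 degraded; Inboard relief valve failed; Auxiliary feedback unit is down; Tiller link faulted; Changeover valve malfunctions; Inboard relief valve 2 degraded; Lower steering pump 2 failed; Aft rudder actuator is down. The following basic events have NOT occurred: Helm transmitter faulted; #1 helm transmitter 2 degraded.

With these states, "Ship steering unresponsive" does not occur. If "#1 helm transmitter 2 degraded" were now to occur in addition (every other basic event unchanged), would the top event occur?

No

Counterfactual: set "#1 helm transmitter 2 degraded" to occurred.
Followup chain down [AND]: Helm transmitter faulted=not, Inboard relief valve failed=occurs → not all inputs occur → does not occur.
Port system lost [AND]: Left autopilot interface degraded=occurs, Inboard steering pump offline=occurs, Followup chain down=not, Tiller link faulted=occurs → not all inputs occur → does not occur.
Starboard system inoperative [OR]: Changeover valve malfunctions=occurs, Aft rudder actuator is down=occurs, Followup amplifier is inoperative=occurs → at least one input occurs → occurs.
Rudder loop lost [OR]: Starboard system inoperative=occurs, Solenoid block malfunctions=occurs, Autopilot interface 2 faulted=occurs → at least one input occurs → occurs.
NFU path fails [OR]: Auxiliary feedback unit is down=occurs, Rudder loop lost=occurs → at least one input occurs → occurs.
Pump set unavailable [OR]: #1 helm transmitter 2 degraded=occurs, Inboard relief valve 2 degraded=occurs, Tiller link 2 is inoperative=occurs, Right feedback unit 2 degraded=occurs → at least one input occurs → occurs.
Followup chain 2 inoperative [AND]: Lower steering pump 2 failed=occurs, Pump set unavailable=occurs, #1 changeover valve 2 offline=occurs → all inputs occur → occurs.
Ship steering unresponsive [AND]: Port system lost=not, NFU path fails=occurs, Followup chain 2 inoperative=occurs → not all inputs occur → does not occur.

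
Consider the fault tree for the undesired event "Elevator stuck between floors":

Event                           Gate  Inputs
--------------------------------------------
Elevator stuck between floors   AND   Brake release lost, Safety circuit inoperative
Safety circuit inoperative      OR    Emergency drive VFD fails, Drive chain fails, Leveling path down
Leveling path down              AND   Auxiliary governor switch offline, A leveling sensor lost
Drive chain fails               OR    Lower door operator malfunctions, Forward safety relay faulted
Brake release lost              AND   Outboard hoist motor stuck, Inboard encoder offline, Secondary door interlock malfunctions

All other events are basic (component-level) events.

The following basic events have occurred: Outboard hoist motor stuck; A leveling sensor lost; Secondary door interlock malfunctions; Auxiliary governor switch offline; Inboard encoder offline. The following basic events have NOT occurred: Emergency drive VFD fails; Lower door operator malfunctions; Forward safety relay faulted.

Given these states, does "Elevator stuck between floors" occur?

Yes

Brake release lost [AND]: Outboard hoist motor stuck=occurs, Inboard encoder offline=occurs, Secondary door interlock malfunctions=occurs → all inputs occur → occurs.
Drive chain fails [OR]: Lower door operator malfunctions=not, Forward safety relay faulted=not → no input occurs → does not occur.
Leveling path down [AND]: Auxiliary governor switch offline=occurs, A leveling sensor lost=occurs → all inputs occur → occurs.
Safety circuit inoperative [OR]: Emergency drive VFD fails=not, Drive chain fails=not, Leveling path down=occurs → at least one input occurs → occurs.
Elevator stuck between floors [AND]: Brake release lost=occurs, Safety circuit inoperative=occurs → all inputs occur → occurs.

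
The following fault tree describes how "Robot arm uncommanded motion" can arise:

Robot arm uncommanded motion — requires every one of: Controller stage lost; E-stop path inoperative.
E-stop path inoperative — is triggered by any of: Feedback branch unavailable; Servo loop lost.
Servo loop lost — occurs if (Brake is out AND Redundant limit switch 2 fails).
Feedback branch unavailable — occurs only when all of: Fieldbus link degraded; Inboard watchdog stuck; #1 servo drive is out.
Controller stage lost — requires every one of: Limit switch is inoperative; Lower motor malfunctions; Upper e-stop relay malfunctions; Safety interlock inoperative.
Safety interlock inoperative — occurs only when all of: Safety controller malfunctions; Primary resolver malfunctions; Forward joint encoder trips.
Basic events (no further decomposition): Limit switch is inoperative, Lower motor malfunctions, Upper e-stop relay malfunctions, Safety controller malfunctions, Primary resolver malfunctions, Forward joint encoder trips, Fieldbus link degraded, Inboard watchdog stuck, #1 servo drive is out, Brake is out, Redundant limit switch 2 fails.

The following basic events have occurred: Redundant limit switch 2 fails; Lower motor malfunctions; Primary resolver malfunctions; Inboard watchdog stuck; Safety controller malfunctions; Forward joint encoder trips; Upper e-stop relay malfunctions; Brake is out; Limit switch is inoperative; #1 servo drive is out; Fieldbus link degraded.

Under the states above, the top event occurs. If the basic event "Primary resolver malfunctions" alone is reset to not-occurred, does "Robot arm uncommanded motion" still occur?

No

Counterfactual: set "Primary resolver malfunctions" to not occurred.
Safety interlock inoperative [AND]: Safety controller malfunctions=occurs, Primary resolver malfunctions=not, Forward joint encoder trips=occurs → not all inputs occur → does not occur.
Controller stage lost [AND]: Limit switch is inoperative=occurs, Lower motor malfunctions=occurs, Upper e-stop relay malfunctions=occurs, Safety interlock inoperative=not → not all inputs occur → does not occur.
Feedback branch unavailable [AND]: Fieldbus link degraded=occurs, Inboard watchdog stuck=occurs, #1 servo drive is out=occurs → all inputs occur → occurs.
Servo loop lost [AND]: Brake is out=occurs, Redundant limit switch 2 fails=occurs → all inputs occur → occurs.
E-stop path inoperative [OR]: Feedback branch unavailable=occurs, Servo loop lost=occurs → at least one input occurs → occurs.
Robot arm uncommanded motion [AND]: Controller stage lost=not, E-stop path inoperative=occurs → not all inputs occur → does not occur.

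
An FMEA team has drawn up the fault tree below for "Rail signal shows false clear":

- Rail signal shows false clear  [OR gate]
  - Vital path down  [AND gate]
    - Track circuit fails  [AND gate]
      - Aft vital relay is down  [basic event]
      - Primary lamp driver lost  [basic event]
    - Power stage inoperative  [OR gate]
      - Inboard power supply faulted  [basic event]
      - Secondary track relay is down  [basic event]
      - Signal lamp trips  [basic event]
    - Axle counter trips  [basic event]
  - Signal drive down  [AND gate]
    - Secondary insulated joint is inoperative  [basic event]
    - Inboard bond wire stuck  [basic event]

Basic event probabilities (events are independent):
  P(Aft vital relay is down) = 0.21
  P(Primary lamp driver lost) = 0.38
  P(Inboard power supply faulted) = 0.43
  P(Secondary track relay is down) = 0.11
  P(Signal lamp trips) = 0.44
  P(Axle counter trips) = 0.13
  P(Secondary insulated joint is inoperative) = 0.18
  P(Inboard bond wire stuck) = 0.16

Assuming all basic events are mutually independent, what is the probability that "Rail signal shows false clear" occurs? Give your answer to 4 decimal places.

0.0360

P(Track circuit fails) [AND] = 0.21 × 0.38 = 0.079800
P(Power stage inoperative) [OR] = 1 − (1−0.43) × (1−0.11) × (1−0.44) = 0.715912
P(Vital path down) [AND] = 0.079800 × 0.715912 × 0.13 = 0.007427
P(Signal drive down) [AND] = 0.18 × 0.16 = 0.028800
P(Rail signal shows false clear) [OR] = 1 − (1−0.007427) × (1−0.028800) = 0.036013
Rounded to 4 decimal places: P(Rail signal shows false clear) ≈ 0.0360.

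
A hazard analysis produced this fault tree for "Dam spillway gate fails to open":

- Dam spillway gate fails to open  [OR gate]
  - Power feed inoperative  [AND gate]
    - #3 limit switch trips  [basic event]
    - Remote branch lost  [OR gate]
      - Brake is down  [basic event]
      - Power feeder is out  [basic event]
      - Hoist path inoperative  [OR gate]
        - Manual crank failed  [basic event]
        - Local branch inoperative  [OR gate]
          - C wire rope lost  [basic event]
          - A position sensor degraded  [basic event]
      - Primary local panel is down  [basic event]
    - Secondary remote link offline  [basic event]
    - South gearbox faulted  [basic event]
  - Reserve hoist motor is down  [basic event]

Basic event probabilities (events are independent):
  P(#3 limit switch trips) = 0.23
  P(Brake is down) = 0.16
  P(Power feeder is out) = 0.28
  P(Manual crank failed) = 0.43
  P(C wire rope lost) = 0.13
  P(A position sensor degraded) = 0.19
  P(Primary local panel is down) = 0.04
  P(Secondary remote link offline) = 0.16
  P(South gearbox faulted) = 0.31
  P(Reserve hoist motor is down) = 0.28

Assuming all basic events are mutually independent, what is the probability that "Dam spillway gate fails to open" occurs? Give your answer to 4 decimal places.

0.2863

P(Local branch inoperative) [OR] = 1 − (1−0.13) × (1−0.19) = 0.295300
P(Hoist path inoperative) [OR] = 1 − (1−0.43) × (1−0.295300) = 0.598321
P(Remote branch lost) [OR] = 1 − (1−0.16) × (1−0.28) × (1−0.598321) × (1−0.04) = 0.766782
P(Power feed inoperative) [AND] = 0.23 × 0.766782 × 0.16 × 0.31 = 0.008747
P(Dam spillway gate fails to open) [OR] = 1 − (1−0.008747) × (1−0.28) = 0.286298
Rounded to 4 decimal places: P(Dam spillway gate fails to open) ≈ 0.2863.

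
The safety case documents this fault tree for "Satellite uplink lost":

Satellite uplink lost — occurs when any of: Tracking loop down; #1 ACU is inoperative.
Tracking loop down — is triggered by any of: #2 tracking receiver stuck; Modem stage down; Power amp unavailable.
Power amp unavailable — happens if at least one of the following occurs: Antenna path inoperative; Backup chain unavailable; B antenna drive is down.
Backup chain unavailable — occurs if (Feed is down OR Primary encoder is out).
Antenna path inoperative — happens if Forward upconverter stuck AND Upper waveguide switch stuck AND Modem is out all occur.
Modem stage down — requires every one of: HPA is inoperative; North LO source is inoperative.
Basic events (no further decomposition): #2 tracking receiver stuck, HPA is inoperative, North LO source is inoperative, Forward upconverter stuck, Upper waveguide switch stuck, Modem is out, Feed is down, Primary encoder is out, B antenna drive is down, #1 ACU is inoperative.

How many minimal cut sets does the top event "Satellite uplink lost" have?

Modem stage down [AND]: one cut set from each child combined → 1 × 1 = 1 cut set(s).
Antenna path inoperative [AND]: one cut set from each child combined → 1 × 1 × 1 = 1 cut set(s).
Backup chain unavailable [OR]: union of children's cut sets → 2 cut set(s).
Power amp unavailable [OR]: union of children's cut sets → 4 cut set(s).
Tracking loop down [OR]: union of children's cut sets → 6 cut set(s).
Satellite uplink lost [OR]: union of children's cut sets → 7 cut set(s).
Minimal cut sets: {#2 tracking receiver stuck}; {HPA is inoperative, North LO source is inoperative}; {Forward upconverter stuck, Modem is out, Upper waveguide switch stuck}; {Feed is down}; {Primary encoder is out}; {B antenna drive is down}; {#1 ACU is inoperative}.

7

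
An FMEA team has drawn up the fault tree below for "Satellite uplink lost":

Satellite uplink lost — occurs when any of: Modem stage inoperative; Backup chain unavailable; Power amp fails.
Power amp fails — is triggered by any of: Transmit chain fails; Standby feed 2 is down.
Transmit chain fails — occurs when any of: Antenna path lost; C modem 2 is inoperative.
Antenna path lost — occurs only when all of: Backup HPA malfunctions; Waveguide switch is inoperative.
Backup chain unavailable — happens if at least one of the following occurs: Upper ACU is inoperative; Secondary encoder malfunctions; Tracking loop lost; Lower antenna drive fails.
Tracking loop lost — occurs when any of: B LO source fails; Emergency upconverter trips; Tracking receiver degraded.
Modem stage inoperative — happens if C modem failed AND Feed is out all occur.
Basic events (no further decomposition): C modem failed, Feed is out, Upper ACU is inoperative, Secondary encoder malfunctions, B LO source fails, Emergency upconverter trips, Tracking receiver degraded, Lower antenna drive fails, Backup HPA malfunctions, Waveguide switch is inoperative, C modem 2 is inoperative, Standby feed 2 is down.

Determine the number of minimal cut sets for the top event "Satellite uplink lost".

10

Modem stage inoperative [AND]: one cut set from each child combined → 1 × 1 = 1 cut set(s).
Tracking loop lost [OR]: union of children's cut sets → 3 cut set(s).
Backup chain unavailable [OR]: union of children's cut sets → 6 cut set(s).
Antenna path lost [AND]: one cut set from each child combined → 1 × 1 = 1 cut set(s).
Transmit chain fails [OR]: union of children's cut sets → 2 cut set(s).
Power amp fails [OR]: union of children's cut sets → 3 cut set(s).
Satellite uplink lost [OR]: union of children's cut sets → 10 cut set(s).
Minimal cut sets: {C modem failed, Feed is out}; {Upper ACU is inoperative}; {Secondary encoder malfunctions}; {B LO source fails}; {Emergency upconverter trips}; {Tracking receiver degraded}; {Lower antenna drive fails}; {Backup HPA malfunctions, Waveguide switch is inoperative}; {C modem 2 is inoperative}; {Standby feed 2 is down}.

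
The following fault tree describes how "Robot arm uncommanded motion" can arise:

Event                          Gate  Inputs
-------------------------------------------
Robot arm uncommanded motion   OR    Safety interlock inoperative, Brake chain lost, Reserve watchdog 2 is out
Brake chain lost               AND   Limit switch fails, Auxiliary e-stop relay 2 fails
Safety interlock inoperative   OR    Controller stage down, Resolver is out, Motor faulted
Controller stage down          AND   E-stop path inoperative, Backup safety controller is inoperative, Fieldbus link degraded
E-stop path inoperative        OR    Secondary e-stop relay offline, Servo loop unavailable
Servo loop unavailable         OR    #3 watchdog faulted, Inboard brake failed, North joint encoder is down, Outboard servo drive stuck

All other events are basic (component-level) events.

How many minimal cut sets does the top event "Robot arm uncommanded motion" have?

Servo loop unavailable [OR]: union of children's cut sets → 4 cut set(s).
E-stop path inoperative [OR]: union of children's cut sets → 5 cut set(s).
Controller stage down [AND]: one cut set from each child combined → 5 × 1 × 1 = 5 cut set(s).
Safety interlock inoperative [OR]: union of children's cut sets → 7 cut set(s).
Brake chain lost [AND]: one cut set from each child combined → 1 × 1 = 1 cut set(s).
Robot arm uncommanded motion [OR]: union of children's cut sets → 9 cut set(s).
Minimal cut sets: {Backup safety controller is inoperative, Fieldbus link degraded, Secondary e-stop relay offline}; {#3 watchdog faulted, Backup safety controller is inoperative, Fieldbus link degraded}; {Backup safety controller is inoperative, Fieldbus link degraded, Inboard brake failed}; {Backup safety controller is inoperative, Fieldbus link degraded, North joint encoder is down}; {Backup safety controller is inoperative, Fieldbus link degraded, Outboard servo drive stuck}; {Resolver is out}; {Motor faulted}; {Auxiliary e-stop relay 2 fails, Limit switch fails}; {Reserve watchdog 2 is out}.

9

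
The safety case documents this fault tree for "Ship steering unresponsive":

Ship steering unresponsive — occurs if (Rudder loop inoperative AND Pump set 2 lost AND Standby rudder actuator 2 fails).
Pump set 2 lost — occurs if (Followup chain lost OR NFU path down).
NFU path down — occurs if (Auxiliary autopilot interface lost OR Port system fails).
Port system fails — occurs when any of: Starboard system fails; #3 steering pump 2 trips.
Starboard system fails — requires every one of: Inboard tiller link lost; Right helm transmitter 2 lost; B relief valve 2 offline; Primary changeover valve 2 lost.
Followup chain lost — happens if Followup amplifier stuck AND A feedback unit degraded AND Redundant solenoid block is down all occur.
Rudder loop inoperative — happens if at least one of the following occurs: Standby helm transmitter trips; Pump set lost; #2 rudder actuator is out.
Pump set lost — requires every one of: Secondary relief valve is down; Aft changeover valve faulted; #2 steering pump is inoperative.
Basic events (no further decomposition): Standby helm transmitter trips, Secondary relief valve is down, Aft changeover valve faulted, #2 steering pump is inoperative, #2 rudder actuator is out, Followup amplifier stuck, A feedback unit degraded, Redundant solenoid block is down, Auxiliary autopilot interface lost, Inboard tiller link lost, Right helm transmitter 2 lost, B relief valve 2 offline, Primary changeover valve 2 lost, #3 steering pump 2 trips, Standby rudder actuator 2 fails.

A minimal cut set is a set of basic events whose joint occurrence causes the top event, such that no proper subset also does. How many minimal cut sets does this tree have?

Pump set lost [AND]: one cut set from each child combined → 1 × 1 × 1 = 1 cut set(s).
Rudder loop inoperative [OR]: union of children's cut sets → 3 cut set(s).
Followup chain lost [AND]: one cut set from each child combined → 1 × 1 × 1 = 1 cut set(s).
Starboard system fails [AND]: one cut set from each child combined → 1 × 1 × 1 × 1 = 1 cut set(s).
Port system fails [OR]: union of children's cut sets → 2 cut set(s).
NFU path down [OR]: union of children's cut sets → 3 cut set(s).
Pump set 2 lost [OR]: union of children's cut sets → 4 cut set(s).
Ship steering unresponsive [AND]: one cut set from each child combined → 3 × 4 × 1 = 12 cut set(s).

12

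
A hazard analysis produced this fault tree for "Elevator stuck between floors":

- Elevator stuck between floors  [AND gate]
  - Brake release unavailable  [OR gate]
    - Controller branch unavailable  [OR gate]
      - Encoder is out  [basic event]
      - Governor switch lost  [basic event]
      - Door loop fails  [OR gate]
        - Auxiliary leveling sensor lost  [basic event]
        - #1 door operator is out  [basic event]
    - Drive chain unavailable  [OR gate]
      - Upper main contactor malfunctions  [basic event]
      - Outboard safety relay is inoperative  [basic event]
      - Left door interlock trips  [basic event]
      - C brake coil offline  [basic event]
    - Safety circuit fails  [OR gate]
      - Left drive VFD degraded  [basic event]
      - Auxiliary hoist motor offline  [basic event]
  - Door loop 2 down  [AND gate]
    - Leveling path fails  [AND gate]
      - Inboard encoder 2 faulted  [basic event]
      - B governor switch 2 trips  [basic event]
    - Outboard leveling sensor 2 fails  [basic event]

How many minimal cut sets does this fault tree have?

10

Door loop fails [OR]: union of children's cut sets → 2 cut set(s).
Controller branch unavailable [OR]: union of children's cut sets → 4 cut set(s).
Drive chain unavailable [OR]: union of children's cut sets → 4 cut set(s).
Safety circuit fails [OR]: union of children's cut sets → 2 cut set(s).
Brake release unavailable [OR]: union of children's cut sets → 10 cut set(s).
Leveling path fails [AND]: one cut set from each child combined → 1 × 1 = 1 cut set(s).
Door loop 2 down [AND]: one cut set from each child combined → 1 × 1 = 1 cut set(s).
Elevator stuck between floors [AND]: one cut set from each child combined → 10 × 1 = 10 cut set(s).
Minimal cut sets: {B governor switch 2 trips, Encoder is out, Inboard encoder 2 faulted, Outboard leveling sensor 2 fails}; {B governor switch 2 trips, Governor switch lost, Inboard encoder 2 faulted, Outboard leveling sensor 2 fails}; {Auxiliary leveling sensor lost, B governor switch 2 trips, Inboard encoder 2 faulted, Outboard leveling sensor 2 fails}; {#1 door operator is out, B governor switch 2 trips, Inboard encoder 2 faulted, Outboard leveling sensor 2 fails}; {B governor switch 2 trips, Inboard encoder 2 faulted, Outboard leveling sensor 2 fails, Upper main contactor malfunctions}; {B governor switch 2 trips, Inboard encoder 2 faulted, Outboard leveling sensor 2 fails, Outboard safety relay is inoperative}; {B governor switch 2 trips, Inboard encoder 2 faulted, Left door interlock trips, Outboard leveling sensor 2 fails}; {B governor switch 2 trips, C brake coil offline, Inboard encoder 2 faulted, Outboard leveling sensor 2 fails}; {B governor switch 2 trips, Inboard encoder 2 faulted, Left drive VFD degraded, Outboard leveling sensor 2 fails}; {Auxiliary hoist motor offline, B governor switch 2 trips, Inboard encoder 2 faulted, Outboard leveling sensor 2 fails}.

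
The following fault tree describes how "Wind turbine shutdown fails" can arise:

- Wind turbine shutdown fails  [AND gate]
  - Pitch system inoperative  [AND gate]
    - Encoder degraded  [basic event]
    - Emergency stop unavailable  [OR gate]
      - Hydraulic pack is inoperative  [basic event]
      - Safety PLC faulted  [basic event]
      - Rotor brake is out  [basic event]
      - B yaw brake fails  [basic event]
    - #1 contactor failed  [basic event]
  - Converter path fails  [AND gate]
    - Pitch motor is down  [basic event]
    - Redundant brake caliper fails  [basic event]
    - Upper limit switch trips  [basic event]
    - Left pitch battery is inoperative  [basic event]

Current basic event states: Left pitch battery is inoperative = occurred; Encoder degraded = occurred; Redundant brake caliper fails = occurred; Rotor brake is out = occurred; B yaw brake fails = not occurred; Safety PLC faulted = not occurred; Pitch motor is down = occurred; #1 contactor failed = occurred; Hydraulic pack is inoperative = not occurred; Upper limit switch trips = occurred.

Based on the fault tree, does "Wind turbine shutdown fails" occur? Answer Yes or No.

Emergency stop unavailable [OR]: Hydraulic pack is inoperative=not, Safety PLC faulted=not, Rotor brake is out=occurs, B yaw brake fails=not → at least one input occurs → occurs.
Pitch system inoperative [AND]: Encoder degraded=occurs, Emergency stop unavailable=occurs, #1 contactor failed=occurs → all inputs occur → occurs.
Converter path fails [AND]: Pitch motor is down=occurs, Redundant brake caliper fails=occurs, Upper limit switch trips=occurs, Left pitch battery is inoperative=occurs → all inputs occur → occurs.
Wind turbine shutdown fails [AND]: Pitch system inoperative=occurs, Converter path fails=occurs → all inputs occur → occurs.

Yes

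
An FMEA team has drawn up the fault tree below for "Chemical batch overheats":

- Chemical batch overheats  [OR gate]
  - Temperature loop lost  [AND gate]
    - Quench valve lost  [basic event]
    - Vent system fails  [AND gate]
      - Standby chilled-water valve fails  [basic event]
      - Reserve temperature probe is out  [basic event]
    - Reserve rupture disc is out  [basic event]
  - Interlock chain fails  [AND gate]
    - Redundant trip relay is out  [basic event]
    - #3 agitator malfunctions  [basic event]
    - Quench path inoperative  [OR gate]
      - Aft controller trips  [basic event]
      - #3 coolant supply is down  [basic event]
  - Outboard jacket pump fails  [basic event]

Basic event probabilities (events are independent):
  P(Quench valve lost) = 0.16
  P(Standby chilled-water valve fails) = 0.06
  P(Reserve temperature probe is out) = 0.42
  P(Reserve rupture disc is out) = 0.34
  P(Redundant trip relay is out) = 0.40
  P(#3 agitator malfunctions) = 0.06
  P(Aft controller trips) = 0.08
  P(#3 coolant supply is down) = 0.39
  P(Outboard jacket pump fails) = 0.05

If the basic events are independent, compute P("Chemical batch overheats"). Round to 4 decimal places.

P(Vent system fails) [AND] = 0.06 × 0.42 = 0.025200
P(Temperature loop lost) [AND] = 0.16 × 0.025200 × 0.34 = 0.001371
P(Quench path inoperative) [OR] = 1 − (1−0.08) × (1−0.39) = 0.438800
P(Interlock chain fails) [AND] = 0.40 × 0.06 × 0.438800 = 0.010531
P(Chemical batch overheats) [OR] = 1 − (1−0.001371) × (1−0.010531) × (1−0.05) = 0.061293
Rounded to 4 decimal places: P(Chemical batch overheats) ≈ 0.0613.

0.0613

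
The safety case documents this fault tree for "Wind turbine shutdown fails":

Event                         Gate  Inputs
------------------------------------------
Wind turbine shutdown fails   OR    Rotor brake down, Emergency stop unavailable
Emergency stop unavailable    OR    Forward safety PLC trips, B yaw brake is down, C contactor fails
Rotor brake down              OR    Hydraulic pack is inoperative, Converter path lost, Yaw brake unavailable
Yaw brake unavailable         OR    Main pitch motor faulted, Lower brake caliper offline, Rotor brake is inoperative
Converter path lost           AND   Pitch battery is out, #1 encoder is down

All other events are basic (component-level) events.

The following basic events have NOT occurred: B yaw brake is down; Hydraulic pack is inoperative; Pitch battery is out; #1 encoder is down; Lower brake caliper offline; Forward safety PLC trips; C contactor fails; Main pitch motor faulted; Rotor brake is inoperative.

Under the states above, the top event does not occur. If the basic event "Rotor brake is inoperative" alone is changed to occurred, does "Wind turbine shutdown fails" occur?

Yes

Counterfactual: set "Rotor brake is inoperative" to occurred.
Converter path lost [AND]: Pitch battery is out=not, #1 encoder is down=not → not all inputs occur → does not occur.
Yaw brake unavailable [OR]: Main pitch motor faulted=not, Lower brake caliper offline=not, Rotor brake is inoperative=occurs → at least one input occurs → occurs.
Rotor brake down [OR]: Hydraulic pack is inoperative=not, Converter path lost=not, Yaw brake unavailable=occurs → at least one input occurs → occurs.
Emergency stop unavailable [OR]: Forward safety PLC trips=not, B yaw brake is down=not, C contactor fails=not → no input occurs → does not occur.
Wind turbine shutdown fails [OR]: Rotor brake down=occurs, Emergency stop unavailable=not → at least one input occurs → occurs.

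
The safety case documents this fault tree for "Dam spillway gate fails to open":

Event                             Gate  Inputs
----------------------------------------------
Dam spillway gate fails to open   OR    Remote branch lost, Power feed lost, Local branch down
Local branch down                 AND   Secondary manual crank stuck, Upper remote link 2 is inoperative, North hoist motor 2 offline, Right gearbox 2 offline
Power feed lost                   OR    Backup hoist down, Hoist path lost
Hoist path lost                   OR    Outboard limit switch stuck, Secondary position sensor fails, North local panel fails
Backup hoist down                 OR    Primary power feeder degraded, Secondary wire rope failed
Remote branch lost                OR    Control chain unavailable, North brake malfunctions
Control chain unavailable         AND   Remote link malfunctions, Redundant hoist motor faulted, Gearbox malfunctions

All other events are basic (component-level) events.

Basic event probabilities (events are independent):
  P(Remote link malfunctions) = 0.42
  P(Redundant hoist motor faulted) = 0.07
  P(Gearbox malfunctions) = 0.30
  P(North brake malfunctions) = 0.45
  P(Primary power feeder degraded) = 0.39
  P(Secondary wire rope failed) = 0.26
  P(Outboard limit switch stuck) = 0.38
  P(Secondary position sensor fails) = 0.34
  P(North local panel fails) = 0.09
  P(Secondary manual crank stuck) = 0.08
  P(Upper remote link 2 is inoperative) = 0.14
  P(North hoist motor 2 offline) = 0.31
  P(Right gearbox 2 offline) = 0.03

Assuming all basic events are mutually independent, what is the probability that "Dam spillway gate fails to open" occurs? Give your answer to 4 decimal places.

0.9084

P(Control chain unavailable) [AND] = 0.42 × 0.07 × 0.30 = 0.008820
P(Remote branch lost) [OR] = 1 − (1−0.008820) × (1−0.45) = 0.454851
P(Backup hoist down) [OR] = 1 − (1−0.39) × (1−0.26) = 0.548600
P(Hoist path lost) [OR] = 1 − (1−0.38) × (1−0.34) × (1−0.09) = 0.627628
P(Power feed lost) [OR] = 1 − (1−0.548600) × (1−0.627628) = 0.831911
P(Local branch down) [AND] = 0.08 × 0.14 × 0.31 × 0.03 = 0.000104
P(Dam spillway gate fails to open) [OR] = 1 − (1−0.454851) × (1−0.831911) × (1−0.000104) = 0.908376
Rounded to 4 decimal places: P(Dam spillway gate fails to open) ≈ 0.9084.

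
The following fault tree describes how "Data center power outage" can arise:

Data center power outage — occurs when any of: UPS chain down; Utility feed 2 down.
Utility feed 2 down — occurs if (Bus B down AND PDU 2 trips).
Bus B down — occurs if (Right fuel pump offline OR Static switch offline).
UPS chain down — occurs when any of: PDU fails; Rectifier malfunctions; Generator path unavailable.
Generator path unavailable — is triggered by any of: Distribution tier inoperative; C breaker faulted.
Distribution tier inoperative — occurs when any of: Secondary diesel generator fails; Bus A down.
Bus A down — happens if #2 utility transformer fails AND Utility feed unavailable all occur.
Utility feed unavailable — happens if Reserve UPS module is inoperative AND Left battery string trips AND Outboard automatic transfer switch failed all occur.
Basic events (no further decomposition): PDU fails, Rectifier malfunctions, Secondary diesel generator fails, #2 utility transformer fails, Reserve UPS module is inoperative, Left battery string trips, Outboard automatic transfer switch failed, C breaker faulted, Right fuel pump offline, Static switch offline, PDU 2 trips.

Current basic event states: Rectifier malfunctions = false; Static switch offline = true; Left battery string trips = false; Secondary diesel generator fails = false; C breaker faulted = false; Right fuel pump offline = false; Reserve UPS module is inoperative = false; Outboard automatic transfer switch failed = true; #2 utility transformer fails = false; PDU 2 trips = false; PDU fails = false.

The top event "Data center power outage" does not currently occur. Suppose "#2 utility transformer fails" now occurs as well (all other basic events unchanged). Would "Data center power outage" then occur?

No

Counterfactual: set "#2 utility transformer fails" to occurred.
Utility feed unavailable [AND]: Reserve UPS module is inoperative=not, Left battery string trips=not, Outboard automatic transfer switch failed=occurs → not all inputs occur → does not occur.
Bus A down [AND]: #2 utility transformer fails=occurs, Utility feed unavailable=not → not all inputs occur → does not occur.
Distribution tier inoperative [OR]: Secondary diesel generator fails=not, Bus A down=not → no input occurs → does not occur.
Generator path unavailable [OR]: Distribution tier inoperative=not, C breaker faulted=not → no input occurs → does not occur.
UPS chain down [OR]: PDU fails=not, Rectifier malfunctions=not, Generator path unavailable=not → no input occurs → does not occur.
Bus B down [OR]: Right fuel pump offline=not, Static switch offline=occurs → at least one input occurs → occurs.
Utility feed 2 down [AND]: Bus B down=occurs, PDU 2 trips=not → not all inputs occur → does not occur.
Data center power outage [OR]: UPS chain down=not, Utility feed 2 down=not → no input occurs → does not occur.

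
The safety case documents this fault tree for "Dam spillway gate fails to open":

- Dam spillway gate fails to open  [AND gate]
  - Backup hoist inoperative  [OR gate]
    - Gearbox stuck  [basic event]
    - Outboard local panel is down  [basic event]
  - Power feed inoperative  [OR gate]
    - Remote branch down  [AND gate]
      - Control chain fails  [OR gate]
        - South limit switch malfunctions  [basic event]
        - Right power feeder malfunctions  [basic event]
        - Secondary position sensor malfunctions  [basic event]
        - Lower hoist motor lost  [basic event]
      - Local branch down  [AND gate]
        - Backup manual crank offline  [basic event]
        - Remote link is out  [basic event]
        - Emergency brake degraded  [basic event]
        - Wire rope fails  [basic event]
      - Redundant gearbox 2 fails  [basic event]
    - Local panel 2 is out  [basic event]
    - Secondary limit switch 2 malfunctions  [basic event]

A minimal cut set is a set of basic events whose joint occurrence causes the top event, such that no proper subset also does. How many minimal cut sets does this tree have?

Backup hoist inoperative [OR]: union of children's cut sets → 2 cut set(s).
Control chain fails [OR]: union of children's cut sets → 4 cut set(s).
Local branch down [AND]: one cut set from each child combined → 1 × 1 × 1 × 1 = 1 cut set(s).
Remote branch down [AND]: one cut set from each child combined → 4 × 1 × 1 = 4 cut set(s).
Power feed inoperative [OR]: union of children's cut sets → 6 cut set(s).
Dam spillway gate fails to open [AND]: one cut set from each child combined → 2 × 6 = 12 cut set(s).

12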